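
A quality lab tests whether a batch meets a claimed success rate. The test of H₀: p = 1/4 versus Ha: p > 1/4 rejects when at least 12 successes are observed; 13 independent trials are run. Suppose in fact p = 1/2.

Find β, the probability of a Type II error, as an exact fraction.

β = P(fail to reject H₀ | Ha true) = P(Y ≤ 11 | p = 1/2), Y ~ Binomial(13, 1/2).
Summing C(13,j)·(1/2)^j·(1/2)^{13-j} for j = 0..11 gives 4089/4096.

4089/4096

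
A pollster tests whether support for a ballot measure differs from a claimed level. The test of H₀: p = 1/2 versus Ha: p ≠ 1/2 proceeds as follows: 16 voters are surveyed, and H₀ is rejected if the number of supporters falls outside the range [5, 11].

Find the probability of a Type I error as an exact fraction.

α = P(X ≤ 4 or X ≥ 12 | p = 1/2), X ~ Binomial(16, 1/2).
By symmetry, α = 2·P(X ≤ 4) = 2·(1 + 16 + 120 + 560 + 1820)/65536 = 5034/65536 = 2517/32768.

2517/32768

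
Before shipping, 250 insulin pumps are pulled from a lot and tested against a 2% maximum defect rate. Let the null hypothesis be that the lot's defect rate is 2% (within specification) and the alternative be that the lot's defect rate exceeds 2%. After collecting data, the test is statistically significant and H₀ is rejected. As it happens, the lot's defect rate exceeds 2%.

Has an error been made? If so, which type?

No error — this is a correct decision.

The test rejected a false H₀ — the decision matches the true state.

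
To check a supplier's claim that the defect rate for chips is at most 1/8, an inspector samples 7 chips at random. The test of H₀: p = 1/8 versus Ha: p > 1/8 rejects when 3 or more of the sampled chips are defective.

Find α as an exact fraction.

97119/2097152

α = P(reject H₀ | H₀ true) = P(S ≥ 3 | p = 1/8), S ~ Binomial(7, 1/8).
Via the complement, α = 1 − Σ_{j=0}^{2} C(7,j)(1/8)^j(7/8)^{7-j} = 97119/2097152.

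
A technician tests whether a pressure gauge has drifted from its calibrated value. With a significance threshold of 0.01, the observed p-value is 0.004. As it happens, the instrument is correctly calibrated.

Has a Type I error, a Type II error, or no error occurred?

The conventional null hypothesis is that the instrument is correctly calibrated.
Since p = 0.004 < α = 0.01, H₀ is rejected.
H₀ is true (actually the instrument is correctly calibrated).
Rejecting a true H₀ is a Type I error.

Type I error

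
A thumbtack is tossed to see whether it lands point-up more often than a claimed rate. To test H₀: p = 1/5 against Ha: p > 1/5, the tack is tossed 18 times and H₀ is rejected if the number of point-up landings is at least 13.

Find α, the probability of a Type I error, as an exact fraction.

9611737/3814697265625

α = P(reject H₀ | H₀ true) = P(X ≥ 13 | p = 1/5), with X ~ Binomial(18, 1/5).
Adding the binomial terms for j = 13 through 18 with p = 1/5 yields 9611737/3814697265625.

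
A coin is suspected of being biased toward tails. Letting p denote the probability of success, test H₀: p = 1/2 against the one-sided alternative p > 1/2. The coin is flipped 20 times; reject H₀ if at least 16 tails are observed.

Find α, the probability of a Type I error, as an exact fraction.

1549/262144

The Type I error probability is α = P(X ≥ 16) computed under H₀, where X ~ Binomial(20, 1/2).
That's C(20,16) + C(20,17) + C(20,18) + C(20,19) + C(20,20) over 2^20, i.e. (4845 + 1140 + 190 + 20 + 1)/1048576 = 6196/1048576 = 1549/262144.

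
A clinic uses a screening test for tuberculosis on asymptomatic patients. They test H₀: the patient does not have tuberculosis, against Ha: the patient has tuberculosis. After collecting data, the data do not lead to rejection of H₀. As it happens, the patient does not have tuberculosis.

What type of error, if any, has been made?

Neither — the decision is correct.

The test retained a true H₀ — the decision matches the true state.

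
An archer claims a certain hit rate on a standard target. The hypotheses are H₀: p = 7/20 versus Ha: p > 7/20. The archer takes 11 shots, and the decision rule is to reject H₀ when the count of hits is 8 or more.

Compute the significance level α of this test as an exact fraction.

62680681273/5120000000000

α = P(reject H₀ | H₀ true) = P(X ≥ 8 | p = 7/20), with X ~ Binomial(11, 7/20).
Summing C(11,j)(7/20)^j(13/20)^{11−j} for j = 8,…,11 gives 62680681273/5120000000000.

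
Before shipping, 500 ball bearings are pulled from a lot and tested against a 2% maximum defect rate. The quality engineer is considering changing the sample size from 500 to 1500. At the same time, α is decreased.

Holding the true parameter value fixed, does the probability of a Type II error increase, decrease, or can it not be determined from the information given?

The first change alone would make β decrease; the second alone would make β increase. Which effect dominates depends on the magnitudes, which are not given.

Cannot be determined from the information given.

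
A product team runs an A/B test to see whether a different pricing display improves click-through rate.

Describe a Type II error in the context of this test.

With the conventional null hypothesis that the new design has no effect on click-through rate:
A Type II error is failing to reject H₀ when H₀ is false.
Here that means keeping the current design when actually the new design increases click-through rate.

A Type II error would mean concluding that the new design has no effect on click-through rate (or at least failing to establish that the new design increases click-through rate) when in fact the new design increases click-through rate.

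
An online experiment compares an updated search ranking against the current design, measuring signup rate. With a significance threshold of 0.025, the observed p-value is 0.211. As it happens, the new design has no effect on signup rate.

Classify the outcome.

The conventional null hypothesis is that the new design has no effect on signup rate.
Since p = 0.211 ≥ α = 0.025, H₀ is not rejected.
H₀ is true (actually the new design has no effect on signup rate).
The decision matches the true state — no error.

Neither — the decision is correct.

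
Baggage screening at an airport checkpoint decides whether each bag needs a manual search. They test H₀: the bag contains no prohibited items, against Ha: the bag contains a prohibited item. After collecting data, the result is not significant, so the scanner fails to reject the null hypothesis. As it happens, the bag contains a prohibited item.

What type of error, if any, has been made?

H₀ was not rejected, but H₀ is actually false.
Failing to reject a false null hypothesis is a Type II error (false negative).

Type II error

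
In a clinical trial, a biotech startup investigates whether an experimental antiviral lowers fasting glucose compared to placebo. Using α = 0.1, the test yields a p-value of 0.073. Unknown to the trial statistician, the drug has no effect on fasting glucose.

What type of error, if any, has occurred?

The conventional null hypothesis is that the drug has no effect on fasting glucose.
Since p = 0.073 < α = 0.1, H₀ is rejected.
H₀ is true (actually the drug has no effect on fasting glucose).
Rejecting a true H₀ is a Type I error.

Type I error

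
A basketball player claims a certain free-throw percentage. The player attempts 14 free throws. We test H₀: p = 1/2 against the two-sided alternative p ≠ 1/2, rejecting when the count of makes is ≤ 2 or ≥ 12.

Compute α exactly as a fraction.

α = P(X ≤ 2 or X ≥ 12 | p = 1/2), X ~ Binomial(14, 1/2).
The two tails are symmetric, so α = 2·(1 + 14 + 91)/2^14 = 212/16384 = 53/4096.

53/4096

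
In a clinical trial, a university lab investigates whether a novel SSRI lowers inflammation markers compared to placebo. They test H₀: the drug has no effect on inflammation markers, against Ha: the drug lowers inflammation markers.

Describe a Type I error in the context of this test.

A Type I error would mean concluding that the drug lowers inflammation markers when in fact the drug has no effect on inflammation markers.

A Type I error is rejecting H₀ when H₀ is true.
Here that means concluding that the drug is effective when actually the drug has no effect on inflammation markers.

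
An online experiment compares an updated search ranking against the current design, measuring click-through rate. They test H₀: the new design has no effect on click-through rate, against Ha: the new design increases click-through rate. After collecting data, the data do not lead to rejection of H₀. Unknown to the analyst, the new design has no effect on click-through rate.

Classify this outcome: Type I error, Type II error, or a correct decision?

No error — this is a correct decision.

The test retained a true H₀ — the decision matches the true state.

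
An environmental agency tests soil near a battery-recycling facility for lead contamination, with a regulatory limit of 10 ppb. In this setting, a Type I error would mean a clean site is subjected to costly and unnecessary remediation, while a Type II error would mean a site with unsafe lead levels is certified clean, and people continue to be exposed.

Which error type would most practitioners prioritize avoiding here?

The Type II consequence (a site with unsafe lead levels is certified clean, and people continue to be exposed) is more severe than the Type I consequence (a clean site is subjected to costly and unnecessary remediation).

Type II error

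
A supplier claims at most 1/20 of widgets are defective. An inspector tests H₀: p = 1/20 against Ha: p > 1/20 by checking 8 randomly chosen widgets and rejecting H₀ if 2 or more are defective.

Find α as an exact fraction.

1465463047/25600000000

The significance level is the probability, assuming p = 1/20, of seeing 2 or more defectives in 8 draws.
Computing the lower-tail complement: 1 − 24134536953/25600000000 = 1465463047/25600000000.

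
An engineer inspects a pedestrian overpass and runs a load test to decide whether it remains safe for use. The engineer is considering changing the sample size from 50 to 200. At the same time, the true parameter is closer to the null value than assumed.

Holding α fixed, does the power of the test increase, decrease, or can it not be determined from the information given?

Cannot be determined from the information given.

The first change alone would make β decrease; the second alone would make β increase. Which effect dominates depends on the magnitudes, which are not given.
Since power = 1 − β, the effect on power is likewise indeterminate.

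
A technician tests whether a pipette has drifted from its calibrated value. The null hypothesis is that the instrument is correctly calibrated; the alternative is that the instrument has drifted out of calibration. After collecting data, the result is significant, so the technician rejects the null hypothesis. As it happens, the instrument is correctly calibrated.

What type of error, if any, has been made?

H₀ was rejected, but H₀ is actually true.
Rejecting a true null hypothesis is a Type I error (false positive).

Type I error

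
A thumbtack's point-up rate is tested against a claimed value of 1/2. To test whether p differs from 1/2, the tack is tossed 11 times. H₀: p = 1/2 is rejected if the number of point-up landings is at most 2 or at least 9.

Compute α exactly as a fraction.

The significance level is the null-hypothesis probability of the rejection region {≤2} ∪ {≥9}.
The two tails are symmetric, so α = 2·(1 + 11 + 55)/2^11 = 134/2048 = 67/1024.

67/1024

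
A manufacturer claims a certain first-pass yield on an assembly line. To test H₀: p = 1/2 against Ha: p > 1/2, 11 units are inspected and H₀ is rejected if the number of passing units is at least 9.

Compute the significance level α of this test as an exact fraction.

Under H₀, Y ~ Binomial(11, 1/2), and α = P(Y ≥ 9).
Summing the upper tail: (55 + 11 + 1) / 2^11 = 67/2048.

67/2048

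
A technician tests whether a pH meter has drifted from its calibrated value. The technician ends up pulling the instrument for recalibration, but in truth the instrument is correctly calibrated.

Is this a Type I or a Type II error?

Type I error

The null hypothesis here is that the instrument is correctly calibrated.
'Pulling the instrument for recalibration' corresponds to rejecting H₀.
H₀ was rejected but H₀ is true — a Type I error (false positive).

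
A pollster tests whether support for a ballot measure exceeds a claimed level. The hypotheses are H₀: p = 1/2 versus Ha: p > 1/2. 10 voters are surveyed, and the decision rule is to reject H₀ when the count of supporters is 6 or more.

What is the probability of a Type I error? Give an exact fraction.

Under H₀, X ~ Binomial(10, 1/2), and α = P(X ≥ 6).
P(X ≥ 6) = [C(10,6) + C(10,7) + C(10,8) + C(10,9) + C(10,10)] / 2^10 = (210 + 120 + 45 + 10 + 1) / 1024 = 386/1024 = 193/512.

193/512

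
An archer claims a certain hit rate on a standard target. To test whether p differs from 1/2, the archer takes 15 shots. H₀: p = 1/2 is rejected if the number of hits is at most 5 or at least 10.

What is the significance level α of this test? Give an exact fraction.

The significance level is the null-hypothesis probability of the rejection region {≤5} ∪ {≥10}.
The two tails are symmetric, so α = 2·(1 + 15 + 105 + 455 + 1365 + 3003)/2^15 = 9888/32768 = 309/1024.

309/1024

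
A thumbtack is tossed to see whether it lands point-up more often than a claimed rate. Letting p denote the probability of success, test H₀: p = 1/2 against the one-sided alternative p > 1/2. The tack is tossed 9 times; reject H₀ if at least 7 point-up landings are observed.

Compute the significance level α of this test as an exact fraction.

23/256

α = P(reject H₀ | H₀ true) = P(X ≥ 7 | p = 1/2), with X ~ Binomial(9, 1/2).
That's C(9,7) + C(9,8) + C(9,9) over 2^9, i.e. (36 + 9 + 1)/512 = 46/512 = 23/256.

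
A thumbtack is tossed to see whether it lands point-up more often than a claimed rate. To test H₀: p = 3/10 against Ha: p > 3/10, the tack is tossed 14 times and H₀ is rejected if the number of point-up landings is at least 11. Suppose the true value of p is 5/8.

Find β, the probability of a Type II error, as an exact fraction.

1830419739927/2199023255552

A Type II error is failing to reject when Ha holds: with p = 5/8, β = P(S ≤ 10).
Summing C(14,j)·(5/8)^j·(3/8)^{14-j} for j = 0..10 gives 1830419739927/2199023255552.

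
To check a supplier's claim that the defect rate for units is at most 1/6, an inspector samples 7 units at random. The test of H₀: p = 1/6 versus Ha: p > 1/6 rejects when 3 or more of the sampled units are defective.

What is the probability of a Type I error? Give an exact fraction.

331/3456

Under H₀, S ~ Binomial(7, 1/6); the Type I error rate is P(S ≥ 3).
Computing the lower-tail complement: 1 − 3125/3456 = 331/3456.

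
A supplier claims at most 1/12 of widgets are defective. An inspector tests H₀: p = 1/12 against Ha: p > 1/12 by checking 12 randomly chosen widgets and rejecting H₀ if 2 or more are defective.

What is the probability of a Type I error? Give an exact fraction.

2353932024203/8916100448256

Under H₀, Y ~ Binomial(12, 1/12); the Type I error rate is P(Y ≥ 2).
α = 1 − P(Y ≤ 1) = 1 − 6562168424053/8916100448256 = 2353932024203/8916100448256.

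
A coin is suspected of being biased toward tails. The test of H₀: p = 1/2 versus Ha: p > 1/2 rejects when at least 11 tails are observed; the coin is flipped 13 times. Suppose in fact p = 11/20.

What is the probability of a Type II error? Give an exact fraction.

A Type II error is failing to reject when Ha holds: with p = 11/20, β = P(X ≤ 10).
Equivalently, β = 1 − P(X ≥ 11) = 39857841016429707/40960000000000000.

39857841016429707/40960000000000000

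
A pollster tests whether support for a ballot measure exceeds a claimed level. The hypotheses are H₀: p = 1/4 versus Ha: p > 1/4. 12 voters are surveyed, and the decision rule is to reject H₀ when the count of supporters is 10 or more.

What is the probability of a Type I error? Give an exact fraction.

631/16777216

α = P(reject H₀ | H₀ true) = P(Y ≥ 10 | p = 1/4), with Y ~ Binomial(12, 1/4).
Summing C(12,j)(1/4)^j(3/4)^{12−j} for j = 10,…,12 gives 631/16777216.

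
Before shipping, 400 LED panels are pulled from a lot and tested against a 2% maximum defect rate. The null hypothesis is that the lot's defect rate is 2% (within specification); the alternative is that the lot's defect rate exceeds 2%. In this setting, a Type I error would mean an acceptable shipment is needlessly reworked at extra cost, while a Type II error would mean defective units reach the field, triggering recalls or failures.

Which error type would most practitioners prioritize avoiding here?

The Type II consequence (defective units reach the field, triggering recalls or failures) is more severe than the Type I consequence (an acceptable shipment is needlessly reworked at extra cost).

Type II error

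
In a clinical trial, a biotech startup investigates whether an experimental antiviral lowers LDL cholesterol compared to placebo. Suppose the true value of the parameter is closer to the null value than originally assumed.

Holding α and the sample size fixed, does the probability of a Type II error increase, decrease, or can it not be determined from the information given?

It increases.

A smaller true effect puts the Ha sampling distribution closer to H₀, so more of it falls in the non-rejection region.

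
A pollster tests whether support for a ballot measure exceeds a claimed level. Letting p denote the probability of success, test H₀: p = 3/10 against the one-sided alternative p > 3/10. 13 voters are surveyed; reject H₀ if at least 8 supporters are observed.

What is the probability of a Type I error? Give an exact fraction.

α = P(reject H₀ | H₀ true) = P(X ≥ 8 | p = 3/10), with X ~ Binomial(13, 3/10).
P(X ≥ 8) = Σ_{j=8}^{13} C(13,j)·(3/10)^j·(7/10)^{13-j} = 45557031771/2500000000000.

45557031771/2500000000000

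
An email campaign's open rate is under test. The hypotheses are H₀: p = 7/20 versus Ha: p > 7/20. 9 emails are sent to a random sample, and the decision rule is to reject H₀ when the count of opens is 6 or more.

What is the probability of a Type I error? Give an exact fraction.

6859289647/128000000000

Under H₀, K ~ Binomial(9, 7/20), and α = P(K ≥ 6).
Adding the binomial terms for j = 6 through 9 with p = 7/20 yields 6859289647/128000000000.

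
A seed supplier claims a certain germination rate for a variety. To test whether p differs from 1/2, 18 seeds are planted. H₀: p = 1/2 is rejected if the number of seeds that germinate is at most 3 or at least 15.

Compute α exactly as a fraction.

247/32768

α = P(X ≤ 3 or X ≥ 15 | p = 1/2), X ~ Binomial(18, 1/2).
Each tail has probability (1 + 18 + 153 + 816)/262144; doubling gives α = 1976/262144 = 247/32768.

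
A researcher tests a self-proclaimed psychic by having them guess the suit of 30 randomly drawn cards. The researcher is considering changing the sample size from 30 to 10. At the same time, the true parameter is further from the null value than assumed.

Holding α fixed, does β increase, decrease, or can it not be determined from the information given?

Cannot be determined from the information given.

The first change alone would make β increase; the second alone would make β decrease. Which effect dominates depends on the magnitudes, which are not given.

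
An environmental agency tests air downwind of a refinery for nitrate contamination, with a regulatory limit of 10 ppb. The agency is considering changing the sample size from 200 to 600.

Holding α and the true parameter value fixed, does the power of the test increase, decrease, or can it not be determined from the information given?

It increases.

More data shrinks sampling variability; the test statistic under Ha concentrates further from the null value, making rejection more likely.
Since power = 1 − β and β decreases, power increases.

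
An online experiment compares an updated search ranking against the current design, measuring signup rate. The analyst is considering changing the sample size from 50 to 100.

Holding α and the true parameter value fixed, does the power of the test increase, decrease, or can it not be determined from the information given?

It increases.

Increasing n separates the H₀ and Ha sampling distributions, so under Ha fewer outcomes land in the acceptance region.
Since power = 1 − β and β decreases, power increases.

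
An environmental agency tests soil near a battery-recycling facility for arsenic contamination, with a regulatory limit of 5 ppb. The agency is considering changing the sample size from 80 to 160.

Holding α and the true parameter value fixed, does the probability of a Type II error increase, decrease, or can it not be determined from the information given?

A larger sample reduces the standard error, pulling the sampling distribution under Ha further from the non-rejection region.

It decreases.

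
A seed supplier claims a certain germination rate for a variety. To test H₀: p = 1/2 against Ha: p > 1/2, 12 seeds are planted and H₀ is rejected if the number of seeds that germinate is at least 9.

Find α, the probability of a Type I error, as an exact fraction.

299/4096

Under H₀, X ~ Binomial(12, 1/2), and α = P(X ≥ 9).
Summing the upper tail: (220 + 66 + 12 + 1) / 2^12 = 299/4096.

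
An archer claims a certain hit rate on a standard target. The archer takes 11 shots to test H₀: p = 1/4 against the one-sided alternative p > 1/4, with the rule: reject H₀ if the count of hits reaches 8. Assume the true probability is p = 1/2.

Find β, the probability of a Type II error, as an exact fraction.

227/256

β = P(fail to reject H₀ | Ha true) = P(X ≤ 7 | p = 1/2), X ~ Binomial(11, 1/2).
Equivalently, β = 1 − P(X ≥ 8) = 227/256.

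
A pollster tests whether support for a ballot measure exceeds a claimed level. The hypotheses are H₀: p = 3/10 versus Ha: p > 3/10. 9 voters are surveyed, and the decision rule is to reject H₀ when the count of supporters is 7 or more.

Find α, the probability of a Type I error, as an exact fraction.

2145447/500000000

Under H₀, Y ~ Binomial(9, 3/10), and α = P(Y ≥ 7).
P(Y ≥ 7) = Σ_{j=7}^{9} C(9,j)·(3/10)^j·(7/10)^{9-j} = 2145447/500000000.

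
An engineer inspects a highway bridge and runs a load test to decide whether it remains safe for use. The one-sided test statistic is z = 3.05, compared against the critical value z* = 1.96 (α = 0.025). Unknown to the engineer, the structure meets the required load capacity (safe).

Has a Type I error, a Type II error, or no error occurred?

Type I error

The conventional null hypothesis is that the structure meets the required load capacity (safe).
Since z = 3.05 > z* = 1.96, H₀ is rejected.
H₀ is true (actually the structure meets the required load capacity (safe)).
Rejecting a true H₀ is a Type I error.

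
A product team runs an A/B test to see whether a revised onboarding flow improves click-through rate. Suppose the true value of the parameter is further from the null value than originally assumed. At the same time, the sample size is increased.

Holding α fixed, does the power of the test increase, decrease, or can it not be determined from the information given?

It increases.

The further the true parameter sits from the null value, the more of the Ha sampling distribution falls in the rejection region. Increasing n separates the H₀ and Ha sampling distributions, so under Ha fewer outcomes land in the acceptance region. Both changes push β in the same direction.
Since power = 1 − β and β decreases, power increases.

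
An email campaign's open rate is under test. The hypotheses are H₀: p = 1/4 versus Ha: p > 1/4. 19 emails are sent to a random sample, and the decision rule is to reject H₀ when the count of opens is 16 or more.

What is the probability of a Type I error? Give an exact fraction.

1735/17179869184

Under H₀, Y ~ Binomial(19, 1/4), and α = P(Y ≥ 16).
Summing C(19,j)(1/4)^j(3/4)^{19−j} for j = 16,…,19 gives 1735/17179869184.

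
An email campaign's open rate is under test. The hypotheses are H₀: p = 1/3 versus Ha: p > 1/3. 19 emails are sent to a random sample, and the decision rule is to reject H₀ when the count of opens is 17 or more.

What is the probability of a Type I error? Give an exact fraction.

Under H₀, K ~ Binomial(19, 1/3), and α = P(K ≥ 17).
Adding the binomial terms for j = 17 through 19 with p = 1/3 yields 241/387420489.

241/387420489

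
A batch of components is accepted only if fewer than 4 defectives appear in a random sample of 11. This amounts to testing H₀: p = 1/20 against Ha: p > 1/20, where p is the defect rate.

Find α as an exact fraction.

7947524659/5120000000000

α = P(reject H₀ | H₀ true) = P(K ≥ 4 | p = 1/20), K ~ Binomial(11, 1/20).
Computing the lower-tail complement: 1 − 5112052475341/5120000000000 = 7947524659/5120000000000.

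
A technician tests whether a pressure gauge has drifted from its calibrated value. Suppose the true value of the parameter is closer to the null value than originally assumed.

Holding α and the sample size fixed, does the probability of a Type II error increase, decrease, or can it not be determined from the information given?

It increases.

A smaller departure from H₀ means the test statistic under Ha is distributed closer to where it would be under H₀; rejection becomes less likely.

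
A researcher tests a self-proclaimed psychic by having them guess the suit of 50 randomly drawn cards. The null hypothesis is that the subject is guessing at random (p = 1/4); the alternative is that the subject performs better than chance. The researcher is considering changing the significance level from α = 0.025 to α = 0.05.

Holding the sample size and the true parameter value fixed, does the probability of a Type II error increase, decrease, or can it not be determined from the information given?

It decreases.

With a larger α the critical value moves toward the center, so more of the Ha sampling distribution lies in the rejection region.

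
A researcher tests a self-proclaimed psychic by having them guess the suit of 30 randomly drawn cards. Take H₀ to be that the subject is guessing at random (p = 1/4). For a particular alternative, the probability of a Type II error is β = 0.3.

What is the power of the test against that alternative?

0.7

Power = 1 − β = 1 − 0.3 = 0.7.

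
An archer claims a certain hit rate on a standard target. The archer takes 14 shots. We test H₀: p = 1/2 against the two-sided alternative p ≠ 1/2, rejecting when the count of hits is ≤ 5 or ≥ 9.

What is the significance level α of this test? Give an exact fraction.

Under H₀, X ~ Binomial(14, 1/2); α is the probability of landing in either tail, P(X ≤ 5) + P(X ≥ 9).
Each tail has probability (1 + 14 + 91 + 364 + 1001 + 2002)/16384; doubling gives α = 6946/16384 = 3473/8192.

3473/8192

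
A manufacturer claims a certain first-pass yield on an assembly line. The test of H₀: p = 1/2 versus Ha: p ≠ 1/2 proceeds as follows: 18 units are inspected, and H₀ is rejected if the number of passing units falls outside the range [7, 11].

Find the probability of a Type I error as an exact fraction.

7795/32768

Under H₀, Y ~ Binomial(18, 1/2); α is the probability of landing in either tail, P(Y ≤ 6) + P(Y ≥ 12).
By symmetry, α = 2·P(Y ≤ 6) = 2·(1 + 18 + 153 + 816 + 3060 + 8568 + 18564)/262144 = 62360/262144 = 7795/32768.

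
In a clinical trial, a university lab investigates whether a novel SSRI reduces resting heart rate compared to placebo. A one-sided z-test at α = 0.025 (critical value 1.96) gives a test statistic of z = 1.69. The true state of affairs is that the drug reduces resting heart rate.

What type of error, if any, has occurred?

Type II error

The conventional null hypothesis is that the drug has no effect on resting heart rate.
Since z = 1.69 ≤ z* = 1.96, H₀ is not rejected.
H₀ is false (actually the drug reduces resting heart rate).
Failing to reject a false H₀ is a Type II error.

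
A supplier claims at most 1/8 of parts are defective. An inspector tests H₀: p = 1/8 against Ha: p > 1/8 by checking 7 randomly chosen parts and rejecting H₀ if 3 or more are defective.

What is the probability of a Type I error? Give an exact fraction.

97119/2097152

Under H₀, K ~ Binomial(7, 1/8); the Type I error rate is P(K ≥ 3).
Computing the lower-tail complement: 1 − 2000033/2097152 = 97119/2097152.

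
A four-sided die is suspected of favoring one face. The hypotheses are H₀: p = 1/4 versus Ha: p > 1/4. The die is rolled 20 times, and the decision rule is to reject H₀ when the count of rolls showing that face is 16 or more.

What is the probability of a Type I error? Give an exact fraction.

106249/274877906944

Under H₀, X ~ Binomial(20, 1/4), and α = P(X ≥ 16).
Adding the binomial terms for j = 16 through 20 with p = 1/4 yields 106249/274877906944.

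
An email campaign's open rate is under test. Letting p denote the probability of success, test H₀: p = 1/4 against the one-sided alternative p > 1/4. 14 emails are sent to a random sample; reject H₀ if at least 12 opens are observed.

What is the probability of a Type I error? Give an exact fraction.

431/134217728

Under H₀, S ~ Binomial(14, 1/4), and α = P(S ≥ 12).
P(S ≥ 12) = Σ_{j=12}^{14} C(14,j)·(1/4)^j·(3/4)^{14-j} = 431/134217728.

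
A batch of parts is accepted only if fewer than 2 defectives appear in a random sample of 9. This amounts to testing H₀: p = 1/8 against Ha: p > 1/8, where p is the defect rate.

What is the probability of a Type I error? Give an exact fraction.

2623807/8388608

The significance level is the probability, assuming p = 1/8, of seeing 2 or more defectives in 9 draws.
Computing the lower-tail complement: 1 − 5764801/8388608 = 2623807/8388608.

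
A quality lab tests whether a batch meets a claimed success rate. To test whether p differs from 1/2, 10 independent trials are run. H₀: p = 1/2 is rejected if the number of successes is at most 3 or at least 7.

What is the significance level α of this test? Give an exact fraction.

11/32

α = P(K ≤ 3 or K ≥ 7 | p = 1/2), K ~ Binomial(10, 1/2).
By symmetry, α = 2·P(K ≤ 3) = 2·(1 + 10 + 45 + 120)/1024 = 352/1024 = 11/32.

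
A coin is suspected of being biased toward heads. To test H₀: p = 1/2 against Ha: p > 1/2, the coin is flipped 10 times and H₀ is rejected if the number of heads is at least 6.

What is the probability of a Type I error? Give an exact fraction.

α = P(reject H₀ | H₀ true) = P(K ≥ 6 | p = 1/2), with K ~ Binomial(10, 1/2).
That's C(10,6) + C(10,7) + C(10,8) + C(10,9) + C(10,10) over 2^10, i.e. (210 + 120 + 45 + 10 + 1)/1024 = 386/1024 = 193/512.

193/512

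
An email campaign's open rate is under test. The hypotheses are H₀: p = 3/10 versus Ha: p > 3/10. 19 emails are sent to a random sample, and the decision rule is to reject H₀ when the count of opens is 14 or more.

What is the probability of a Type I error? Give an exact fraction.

135465146856693/1250000000000000000

Under H₀, Y ~ Binomial(19, 3/10), and α = P(Y ≥ 14).
Adding the binomial terms for j = 14 through 19 with p = 3/10 yields 135465146856693/1250000000000000000.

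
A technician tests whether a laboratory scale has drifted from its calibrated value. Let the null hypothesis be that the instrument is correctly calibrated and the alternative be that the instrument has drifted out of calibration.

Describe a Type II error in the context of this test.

A Type II error is failing to reject H₀ when H₀ is false.
Here that means leaving the instrument in service when actually the instrument has drifted out of calibration.

A Type II error would mean concluding that the instrument is correctly calibrated (or at least failing to establish that the instrument has drifted out of calibration) when in fact the instrument has drifted out of calibration.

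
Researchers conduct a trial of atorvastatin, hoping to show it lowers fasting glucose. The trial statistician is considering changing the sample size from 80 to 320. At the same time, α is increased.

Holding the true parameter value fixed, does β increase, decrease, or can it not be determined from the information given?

More data shrinks sampling variability; the test statistic under Ha concentrates further from the null value, making rejection more likely. A larger α widens the rejection region, so when the alternative is true more outcomes lead to rejection — failing to reject becomes less likely. Both changes push β in the same direction.

It decreases.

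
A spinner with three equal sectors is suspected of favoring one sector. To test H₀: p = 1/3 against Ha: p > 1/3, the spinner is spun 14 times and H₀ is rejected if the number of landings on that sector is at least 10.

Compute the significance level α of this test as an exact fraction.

Under H₀, K ~ Binomial(14, 1/3), and α = P(K ≥ 10).
Summing C(14,j)(1/3)^j(2/3)^{14−j} for j = 10,…,14 gives 19321/4782969.

19321/4782969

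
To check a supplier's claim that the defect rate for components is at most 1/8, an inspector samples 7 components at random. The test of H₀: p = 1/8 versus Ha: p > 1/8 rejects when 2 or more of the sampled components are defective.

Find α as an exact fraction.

225033/1048576

Under H₀, X ~ Binomial(7, 1/8); the Type I error rate is P(X ≥ 2).
α = 1 − P(X ≤ 1) = 1 − 823543/1048576 = 225033/1048576.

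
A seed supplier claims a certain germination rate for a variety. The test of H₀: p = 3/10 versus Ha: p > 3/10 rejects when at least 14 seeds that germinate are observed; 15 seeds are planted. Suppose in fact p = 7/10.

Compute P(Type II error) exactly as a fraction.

β = P(fail to reject H₀ | Ha true) = P(K ≤ 13 | p = 7/10), K ~ Binomial(15, 7/10).
Equivalently, β = 1 − P(K ≥ 14) = 241183100052963/250000000000000.

241183100052963/250000000000000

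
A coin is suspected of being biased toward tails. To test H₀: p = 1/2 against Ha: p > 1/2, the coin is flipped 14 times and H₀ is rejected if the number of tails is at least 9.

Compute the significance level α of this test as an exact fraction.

The Type I error probability is α = P(X ≥ 9) computed under H₀, where X ~ Binomial(14, 1/2).
Summing the upper tail: (2002 + 1001 + 364 + 91 + 14 + 1) / 2^14 = 3473/16384.

3473/16384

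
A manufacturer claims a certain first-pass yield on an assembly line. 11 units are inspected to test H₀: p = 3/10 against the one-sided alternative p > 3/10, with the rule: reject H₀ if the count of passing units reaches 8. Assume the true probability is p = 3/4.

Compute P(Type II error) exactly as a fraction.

150311/524288

Under the alternative p = 3/4, X ~ Binomial(11, 3/4); β is the probability the test does not reject, P(X < 8).
Equivalently, β = 1 − P(X ≥ 8) = 150311/524288.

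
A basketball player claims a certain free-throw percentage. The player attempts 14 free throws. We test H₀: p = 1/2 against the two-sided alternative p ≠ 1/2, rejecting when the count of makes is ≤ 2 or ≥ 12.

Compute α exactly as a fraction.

53/4096

The significance level is the null-hypothesis probability of the rejection region {≤2} ∪ {≥12}.
Each tail has probability (1 + 14 + 91)/16384; doubling gives α = 212/16384 = 53/4096.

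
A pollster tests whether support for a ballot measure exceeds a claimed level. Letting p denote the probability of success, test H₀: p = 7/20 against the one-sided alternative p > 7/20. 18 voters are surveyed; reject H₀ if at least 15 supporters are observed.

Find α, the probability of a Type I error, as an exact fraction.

Under H₀, Y ~ Binomial(18, 7/20), and α = P(Y ≥ 15).
P(Y ≥ 15) = Σ_{j=15}^{18} C(18,j)·(7/20)^j·(13/20)^{18-j} = 235664205792060577/6553600000000000000000.

235664205792060577/6553600000000000000000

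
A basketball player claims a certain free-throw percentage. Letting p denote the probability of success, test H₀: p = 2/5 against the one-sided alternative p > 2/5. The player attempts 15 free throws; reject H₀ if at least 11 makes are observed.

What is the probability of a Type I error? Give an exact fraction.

285267968/30517578125

α = P(reject H₀ | H₀ true) = P(X ≥ 11 | p = 2/5), with X ~ Binomial(15, 2/5).
Summing C(15,j)(2/5)^j(3/5)^{15−j} for j = 11,…,15 gives 285267968/30517578125.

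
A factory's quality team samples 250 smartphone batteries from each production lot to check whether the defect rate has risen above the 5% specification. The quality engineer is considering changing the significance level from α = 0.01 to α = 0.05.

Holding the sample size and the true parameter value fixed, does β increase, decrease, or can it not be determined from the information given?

With a larger α the critical value moves toward the center, so more of the Ha sampling distribution lies in the rejection region.

It decreases.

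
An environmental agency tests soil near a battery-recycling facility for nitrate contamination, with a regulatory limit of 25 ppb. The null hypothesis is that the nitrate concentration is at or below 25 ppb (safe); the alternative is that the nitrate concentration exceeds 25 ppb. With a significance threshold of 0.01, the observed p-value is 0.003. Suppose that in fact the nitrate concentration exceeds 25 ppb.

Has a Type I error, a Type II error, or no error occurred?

Neither — the decision is correct.

Since p = 0.003 < α = 0.01, H₀ is rejected.
H₀ is false (actually the nitrate concentration exceeds 25 ppb).
The decision matches the true state — no error.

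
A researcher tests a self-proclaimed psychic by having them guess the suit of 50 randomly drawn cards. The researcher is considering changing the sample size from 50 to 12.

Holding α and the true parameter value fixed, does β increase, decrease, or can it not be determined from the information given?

With less data the test statistic is noisier; under Ha, more outcomes land inside the acceptance region.

It increases.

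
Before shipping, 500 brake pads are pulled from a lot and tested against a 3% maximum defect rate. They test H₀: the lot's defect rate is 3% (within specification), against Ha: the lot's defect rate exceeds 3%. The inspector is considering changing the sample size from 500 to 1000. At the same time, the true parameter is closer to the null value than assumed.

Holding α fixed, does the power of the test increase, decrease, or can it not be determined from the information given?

The first change alone would make β decrease; the second alone would make β increase. Which effect dominates depends on the magnitudes, which are not given.
Since power = 1 − β, the effect on power is likewise indeterminate.

Cannot be determined from the information given.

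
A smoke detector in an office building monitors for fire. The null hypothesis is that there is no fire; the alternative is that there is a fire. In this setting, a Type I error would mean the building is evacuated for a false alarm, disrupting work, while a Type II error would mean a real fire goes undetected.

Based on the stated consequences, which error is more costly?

The Type II consequence (a real fire goes undetected) is more severe than the Type I consequence (the building is evacuated for a false alarm, disrupting work).

Type II error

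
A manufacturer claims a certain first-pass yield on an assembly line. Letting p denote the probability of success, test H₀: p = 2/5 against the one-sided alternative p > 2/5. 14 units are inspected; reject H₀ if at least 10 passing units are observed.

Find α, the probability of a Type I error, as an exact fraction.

21373952/1220703125

α = P(reject H₀ | H₀ true) = P(X ≥ 10 | p = 2/5), with X ~ Binomial(14, 2/5).
P(X ≥ 10) = Σ_{j=10}^{14} C(14,j)·(2/5)^j·(3/5)^{14-j} = 21373952/1220703125.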